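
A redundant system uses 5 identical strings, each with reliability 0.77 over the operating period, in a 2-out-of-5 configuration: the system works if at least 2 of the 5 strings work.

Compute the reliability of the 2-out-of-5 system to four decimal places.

0.9886

R = Σ_{i=2}^{5} C(5,i) p^i (1−p)^{5−i} with p = 0.77
C(5,2)·0.77^2·0.23^3 = 0.072138
C(5,3)·0.77^3·0.23^2 = 0.241506
C(5,4)·0.77^4·0.23^1 = 0.404260
C(5,5)·0.77^5·0.23^0 = 0.270678
Sum = 0.9886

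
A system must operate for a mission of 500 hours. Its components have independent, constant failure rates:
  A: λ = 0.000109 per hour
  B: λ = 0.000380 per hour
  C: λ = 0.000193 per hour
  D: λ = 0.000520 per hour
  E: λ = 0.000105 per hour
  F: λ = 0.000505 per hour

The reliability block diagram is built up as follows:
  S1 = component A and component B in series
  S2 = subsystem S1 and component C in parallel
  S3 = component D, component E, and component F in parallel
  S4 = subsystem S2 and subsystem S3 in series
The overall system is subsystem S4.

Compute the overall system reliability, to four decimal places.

0.9775

R(A) = exp(−0.000109 × 500) = 0.946959
R(B) = exp(−0.000380 × 500) = 0.826959
R(C) = exp(−0.000193 × 500) = 0.908010
R(D) = exp(−0.000520 × 500) = 0.771052
R(E) = exp(−0.000105 × 500) = 0.948854
R(F) = exp(−0.000505 × 500) = 0.776856
Series (A and B): 0.946959 × 0.826959 = 0.783096
Parallel ([0.783096] and C): 1 − (1 − 0.783096)(1 − 0.908010) = 0.980047
Parallel (D, E, and F): 1 − (1 − 0.771052)(1 − 0.948854)(1 − 0.776856) = 0.997387
Series ([0.980047] and [0.997387]): 0.980047 × 0.997387 = 0.9775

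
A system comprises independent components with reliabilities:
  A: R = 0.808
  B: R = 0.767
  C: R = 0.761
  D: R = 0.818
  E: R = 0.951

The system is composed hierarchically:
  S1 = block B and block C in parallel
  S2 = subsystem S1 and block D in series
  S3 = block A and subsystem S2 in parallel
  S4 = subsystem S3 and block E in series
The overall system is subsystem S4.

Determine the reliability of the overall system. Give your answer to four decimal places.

0.9095

Parallel (B and C): 1 − (1 − 0.767000)(1 − 0.761000) = 0.944313
Series ([0.944313] and D): 0.944313 × 0.818000 = 0.772448
Parallel (A and [0.772448]): 1 − (1 − 0.808000)(1 − 0.772448) = 0.956310
Series ([0.956310] and E): 0.956310 × 0.951000 = 0.9095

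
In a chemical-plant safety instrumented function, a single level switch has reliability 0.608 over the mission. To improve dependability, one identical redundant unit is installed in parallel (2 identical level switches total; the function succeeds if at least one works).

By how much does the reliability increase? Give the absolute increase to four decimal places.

R_before = 0.608
R_after = 1 − (1 − 0.608)^2 = 0.8463
ΔR = 0.8463 − 0.608 = 0.2383

0.2383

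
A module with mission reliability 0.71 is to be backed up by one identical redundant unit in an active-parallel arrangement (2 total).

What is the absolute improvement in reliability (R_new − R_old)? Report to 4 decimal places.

R_before = 0.71
R_after = 1 − (1 − 0.71)^2 = 0.9159
ΔR = 0.9159 − 0.71 = 0.2059

0.2059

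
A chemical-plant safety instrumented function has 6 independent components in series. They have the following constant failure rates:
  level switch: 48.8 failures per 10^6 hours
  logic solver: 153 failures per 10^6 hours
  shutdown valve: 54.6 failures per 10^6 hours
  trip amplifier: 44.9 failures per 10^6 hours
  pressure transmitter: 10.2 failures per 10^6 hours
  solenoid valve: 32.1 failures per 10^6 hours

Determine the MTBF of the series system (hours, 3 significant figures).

Series of exponential components: λ_sys = Σ λ_i
λ_sys = 0.0000488 + 0.000153 + 0.0000546 + 0.0000449 + 0.0000102 + 0.0000321 = 3.4360e-04 /h
MTBF = 1 / λ_sys = 2910 h

2910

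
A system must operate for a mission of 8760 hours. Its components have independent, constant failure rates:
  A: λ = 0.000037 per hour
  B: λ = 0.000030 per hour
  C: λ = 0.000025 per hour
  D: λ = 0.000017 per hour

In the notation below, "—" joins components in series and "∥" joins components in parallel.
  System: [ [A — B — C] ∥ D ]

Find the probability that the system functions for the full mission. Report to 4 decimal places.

R(A) = exp(−0.000037 × 8760) = 0.723163
R(B) = exp(−0.000030 × 8760) = 0.768896
R(C) = exp(−0.000025 × 8760) = 0.803322
R(D) = exp(−0.000017 × 8760) = 0.861638
Series (A, B, and C): 0.723163 × 0.768896 × 0.803322 = 0.446677
Parallel ([0.446677] and D): 1 − (1 − 0.446677)(1 − 0.861638) = 0.9234

0.9234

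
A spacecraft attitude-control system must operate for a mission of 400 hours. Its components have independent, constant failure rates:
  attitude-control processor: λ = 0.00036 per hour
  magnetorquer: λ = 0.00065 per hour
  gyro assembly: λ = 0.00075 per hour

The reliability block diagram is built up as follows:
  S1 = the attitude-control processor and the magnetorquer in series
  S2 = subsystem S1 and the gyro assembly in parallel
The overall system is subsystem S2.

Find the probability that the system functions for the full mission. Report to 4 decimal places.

R(attitude-control processor) = exp(−0.00036 × 400) = 0.865888
R(magnetorquer) = exp(−0.00065 × 400) = 0.771052
R(gyro assembly) = exp(−0.00075 × 400) = 0.740818
Series (attitude-control processor and magnetorquer): 0.865888 × 0.771052 = 0.667645
Parallel ([0.667645] and gyro assembly): 1 − (1 − 0.667645)(1 − 0.740818) = 0.9139

0.9139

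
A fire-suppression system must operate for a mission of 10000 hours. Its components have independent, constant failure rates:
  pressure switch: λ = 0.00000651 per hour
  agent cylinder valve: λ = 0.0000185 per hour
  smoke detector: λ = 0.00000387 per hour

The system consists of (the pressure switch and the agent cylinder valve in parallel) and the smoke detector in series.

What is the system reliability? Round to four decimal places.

R(pressure switch) = exp(−0.00000651 × 10000) = 0.936974
R(agent cylinder valve) = exp(−0.0000185 × 10000) = 0.831104
R(smoke detector) = exp(−0.00000387 × 10000) = 0.962039
Parallel (pressure switch and agent cylinder valve): 1 − (1 − 0.936974)(1 − 0.831104) = 0.989355
Series ([0.989355] and smoke detector): 0.989355 × 0.962039 = 0.9518

0.9518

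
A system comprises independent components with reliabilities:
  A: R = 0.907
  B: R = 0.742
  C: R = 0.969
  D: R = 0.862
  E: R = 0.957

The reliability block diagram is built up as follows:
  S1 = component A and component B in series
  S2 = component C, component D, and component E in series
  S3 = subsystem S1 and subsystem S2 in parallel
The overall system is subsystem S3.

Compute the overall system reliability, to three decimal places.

Series (A and B): 0.90700 × 0.74200 = 0.67299
Series (C, D, and E): 0.96900 × 0.86200 × 0.95700 = 0.79936
Parallel ([0.67299] and [0.79936]): 1 − (1 − 0.67299)(1 − 0.79936) = 0.934

0.934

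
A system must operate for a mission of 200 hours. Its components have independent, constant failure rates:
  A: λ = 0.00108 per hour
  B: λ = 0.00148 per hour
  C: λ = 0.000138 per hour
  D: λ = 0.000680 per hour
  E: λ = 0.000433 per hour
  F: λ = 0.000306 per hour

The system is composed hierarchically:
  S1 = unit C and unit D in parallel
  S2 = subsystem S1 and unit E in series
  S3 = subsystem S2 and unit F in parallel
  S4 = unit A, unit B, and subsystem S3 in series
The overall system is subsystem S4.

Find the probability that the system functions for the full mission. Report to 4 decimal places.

R(A) = exp(−0.00108 × 200) = 0.805735
R(B) = exp(−0.00148 × 200) = 0.743787
R(C) = exp(−0.000138 × 200) = 0.972777
R(D) = exp(−0.000680 × 200) = 0.872843
R(E) = exp(−0.000433 × 200) = 0.917044
R(F) = exp(−0.000306 × 200) = 0.940635
Parallel (C and D): 1 − (1 − 0.972777)(1 − 0.872843) = 0.996538
Series ([0.996538] and E): 0.996538 × 0.917044 = 0.913869
Parallel ([0.913869] and F): 1 − (1 − 0.913869)(1 − 0.940635) = 0.994887
Series (A, B, and [0.994887]): 0.805735 × 0.743787 × 0.994887 = 0.5962

0.5962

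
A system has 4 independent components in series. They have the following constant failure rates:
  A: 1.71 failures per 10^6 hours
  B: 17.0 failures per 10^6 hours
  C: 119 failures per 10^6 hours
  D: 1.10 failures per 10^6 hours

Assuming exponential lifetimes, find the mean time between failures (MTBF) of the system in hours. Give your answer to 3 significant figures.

Series of exponential components: λ_sys = Σ λ_i
λ_sys = 0.00000171 + 0.0000170 + 0.000119 + 0.00000110 = 1.3881e-04 /h
MTBF = 1 / λ_sys = 7200 h

7200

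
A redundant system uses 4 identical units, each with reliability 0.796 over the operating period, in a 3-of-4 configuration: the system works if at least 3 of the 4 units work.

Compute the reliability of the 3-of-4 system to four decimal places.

0.8130

R = Σ_{i=3}^{4} C(4,i) p^i (1−p)^{4−i} with p = 0.796
C(4,3)·0.796^3·0.204^1 = 0.411556
C(4,4)·0.796^4·0.204^0 = 0.401469
Sum = 0.8130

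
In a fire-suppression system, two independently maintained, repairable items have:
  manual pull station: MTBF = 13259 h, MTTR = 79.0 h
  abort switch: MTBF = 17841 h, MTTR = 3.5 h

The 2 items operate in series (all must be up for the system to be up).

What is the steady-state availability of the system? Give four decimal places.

0.9939

A(manual pull station) = MTBF/(MTBF+MTTR) = 13259/(13259+79.0) = 0.994077
A(abort switch) = MTBF/(MTBF+MTTR) = 17841/(17841+3.5) = 0.999804
Series availability: 0.994077 × 0.999804 = 0.9939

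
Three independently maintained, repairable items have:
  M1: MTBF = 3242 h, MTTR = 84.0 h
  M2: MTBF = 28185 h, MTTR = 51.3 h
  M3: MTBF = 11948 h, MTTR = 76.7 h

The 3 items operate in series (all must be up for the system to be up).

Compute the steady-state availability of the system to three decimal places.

A(M1) = MTBF/(MTBF+MTTR) = 3242/(3242+84.0) = 0.974744
A(M2) = MTBF/(MTBF+MTTR) = 28185/(28185+51.3) = 0.998183
A(M3) = MTBF/(MTBF+MTTR) = 11948/(11948+76.7) = 0.993621
Series availability: 0.974744 × 0.998183 × 0.993621 = 0.967

0.967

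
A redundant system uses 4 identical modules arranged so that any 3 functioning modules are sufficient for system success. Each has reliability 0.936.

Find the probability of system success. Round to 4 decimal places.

R = Σ_{i=3}^{4} C(4,i) p^i (1−p)^{4−i} with p = 0.936
C(4,3)·0.936^3·0.064^1 = 0.209927
C(4,4)·0.936^4·0.064^0 = 0.767544
Sum = 0.9775

0.9775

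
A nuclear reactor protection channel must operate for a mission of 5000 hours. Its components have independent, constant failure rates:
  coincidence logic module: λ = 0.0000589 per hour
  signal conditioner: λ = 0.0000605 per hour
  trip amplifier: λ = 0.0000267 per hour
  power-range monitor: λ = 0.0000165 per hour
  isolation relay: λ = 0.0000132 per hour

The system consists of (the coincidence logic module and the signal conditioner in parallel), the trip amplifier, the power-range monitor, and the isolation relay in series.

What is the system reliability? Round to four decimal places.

0.7040

R(coincidence logic module) = exp(−0.0000589 × 5000) = 0.744904
R(signal conditioner) = exp(−0.0000605 × 5000) = 0.738968
R(trip amplifier) = exp(−0.0000267 × 5000) = 0.875027
R(power-range monitor) = exp(−0.0000165 × 5000) = 0.920811
R(isolation relay) = exp(−0.0000132 × 5000) = 0.936131
Parallel (coincidence logic module and signal conditioner): 1 − (1 − 0.744904)(1 − 0.738968) = 0.933412
Series ([0.933412], trip amplifier, power-range monitor, and isolation relay): 0.933412 × 0.875027 × 0.920811 × 0.936131 = 0.7040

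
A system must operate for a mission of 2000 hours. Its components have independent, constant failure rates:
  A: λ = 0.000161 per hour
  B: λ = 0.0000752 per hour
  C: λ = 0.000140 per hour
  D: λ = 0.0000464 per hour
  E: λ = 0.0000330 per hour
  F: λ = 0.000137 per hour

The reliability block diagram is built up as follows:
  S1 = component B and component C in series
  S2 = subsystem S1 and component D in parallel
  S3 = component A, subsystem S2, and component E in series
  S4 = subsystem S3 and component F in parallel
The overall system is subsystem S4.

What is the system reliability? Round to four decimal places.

0.9179

R(A) = exp(−0.000161 × 2000) = 0.724698
R(B) = exp(−0.0000752 × 2000) = 0.860364
R(C) = exp(−0.000140 × 2000) = 0.755784
R(D) = exp(−0.0000464 × 2000) = 0.911376
R(E) = exp(−0.0000330 × 2000) = 0.936131
R(F) = exp(−0.000137 × 2000) = 0.760332
Series (B and C): 0.860364 × 0.755784 = 0.650249
Parallel ([0.650249] and D): 1 − (1 − 0.650249)(1 − 0.911376) = 0.969004
Series (A, [0.969004], and E): 0.724698 × 0.969004 × 0.936131 = 0.657384
Parallel ([0.657384] and F): 1 − (1 − 0.657384)(1 − 0.760332) = 0.9179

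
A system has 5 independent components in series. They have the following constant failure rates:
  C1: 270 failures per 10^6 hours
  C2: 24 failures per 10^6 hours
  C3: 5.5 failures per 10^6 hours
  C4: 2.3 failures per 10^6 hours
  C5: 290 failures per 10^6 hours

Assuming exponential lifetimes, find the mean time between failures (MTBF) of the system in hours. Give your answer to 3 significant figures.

1690

Series of exponential components: λ_sys = Σ λ_i
λ_sys = 0.00027 + 0.000024 + 0.0000055 + 0.0000023 + 0.00029 = 5.9180e-04 /h
MTBF = 1 / λ_sys = 1690 h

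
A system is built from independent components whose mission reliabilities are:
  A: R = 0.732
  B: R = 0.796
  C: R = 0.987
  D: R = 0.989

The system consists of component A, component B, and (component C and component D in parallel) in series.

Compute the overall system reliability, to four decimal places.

0.5826

Parallel (C and D): 1 − (1 − 0.987000)(1 − 0.989000) = 0.999857
Series (A, B, and [0.999857]): 0.732000 × 0.796000 × 0.999857 = 0.5826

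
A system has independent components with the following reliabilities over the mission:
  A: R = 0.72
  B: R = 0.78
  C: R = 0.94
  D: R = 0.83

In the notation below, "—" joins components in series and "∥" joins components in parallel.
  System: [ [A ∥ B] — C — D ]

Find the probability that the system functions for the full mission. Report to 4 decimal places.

Parallel (A and B): 1 − (1 − 0.720000)(1 − 0.780000) = 0.938400
Series ([0.938400], C, and D): 0.938400 × 0.940000 × 0.830000 = 0.7321

0.7321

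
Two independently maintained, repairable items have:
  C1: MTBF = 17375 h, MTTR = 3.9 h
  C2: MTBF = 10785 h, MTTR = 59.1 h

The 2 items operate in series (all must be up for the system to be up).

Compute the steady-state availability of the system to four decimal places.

0.9943

A(C1) = MTBF/(MTBF+MTTR) = 17375/(17375+3.9) = 0.999776
A(C2) = MTBF/(MTBF+MTTR) = 10785/(10785+59.1) = 0.994550
Series availability: 0.999776 × 0.994550 = 0.9943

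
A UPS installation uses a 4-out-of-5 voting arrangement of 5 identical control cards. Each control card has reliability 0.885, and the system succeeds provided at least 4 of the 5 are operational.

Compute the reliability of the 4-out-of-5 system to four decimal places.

R = Σ_{i=4}^{5} C(5,i) p^i (1−p)^{5−i} with p = 0.885
C(5,4)·0.885^4·0.115^1 = 0.352729
C(5,5)·0.885^5·0.115^0 = 0.542896
Sum = 0.8956

0.8956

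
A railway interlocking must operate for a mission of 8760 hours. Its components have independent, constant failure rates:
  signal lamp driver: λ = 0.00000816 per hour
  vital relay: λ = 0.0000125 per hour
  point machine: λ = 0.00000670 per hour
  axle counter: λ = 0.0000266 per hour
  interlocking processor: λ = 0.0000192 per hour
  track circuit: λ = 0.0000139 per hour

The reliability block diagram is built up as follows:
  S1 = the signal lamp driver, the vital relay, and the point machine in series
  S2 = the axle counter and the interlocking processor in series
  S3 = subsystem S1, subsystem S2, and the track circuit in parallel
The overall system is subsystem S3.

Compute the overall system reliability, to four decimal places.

R(signal lamp driver) = exp(−0.00000816 × 8760) = 0.931013
R(vital relay) = exp(−0.0000125 × 8760) = 0.896282
R(point machine) = exp(−0.00000670 × 8760) = 0.942997
R(axle counter) = exp(−0.0000266 × 8760) = 0.792141
R(interlocking processor) = exp(−0.0000192 × 8760) = 0.845192
R(track circuit) = exp(−0.0000139 × 8760) = 0.885357
Series (signal lamp driver, vital relay, and point machine): 0.931013 × 0.896282 × 0.942997 = 0.786884
Series (axle counter and interlocking processor): 0.792141 × 0.845192 = 0.669511
Parallel ([0.786884], [0.669511], and track circuit): 1 − (1 − 0.786884)(1 − 0.669511)(1 − 0.885357) = 0.9919

0.9919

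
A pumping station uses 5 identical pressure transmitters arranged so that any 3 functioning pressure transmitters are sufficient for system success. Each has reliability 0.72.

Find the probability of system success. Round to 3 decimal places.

R = Σ_{i=3}^{5} C(5,i) p^i (1−p)^{5−i} with p = 0.72
C(5,3)·0.72^3·0.28^2 = 0.29263
C(5,4)·0.72^4·0.28^1 = 0.37623
C(5,5)·0.72^5·0.28^0 = 0.19349
Sum = 0.862

0.862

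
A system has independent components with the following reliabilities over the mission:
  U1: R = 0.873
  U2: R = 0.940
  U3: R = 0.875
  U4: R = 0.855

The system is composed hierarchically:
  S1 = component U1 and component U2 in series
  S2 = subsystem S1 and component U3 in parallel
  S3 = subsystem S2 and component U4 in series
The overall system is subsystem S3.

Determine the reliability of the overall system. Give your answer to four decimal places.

0.8358

Series (U1 and U2): 0.873000 × 0.940000 = 0.820620
Parallel ([0.820620] and U3): 1 − (1 − 0.820620)(1 − 0.875000) = 0.977578
Series ([0.977578] and U4): 0.977578 × 0.855000 = 0.8358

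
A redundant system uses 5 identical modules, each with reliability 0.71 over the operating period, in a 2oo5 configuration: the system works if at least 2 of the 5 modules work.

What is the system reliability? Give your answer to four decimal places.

0.9728

R = Σ_{i=2}^{5} C(5,i) p^i (1−p)^{5−i} with p = 0.71
C(5,2)·0.71^2·0.29^3 = 0.122945
C(5,3)·0.71^3·0.29^2 = 0.301003
C(5,4)·0.71^4·0.29^1 = 0.368469
C(5,5)·0.71^5·0.29^0 = 0.180423
Sum = 0.9728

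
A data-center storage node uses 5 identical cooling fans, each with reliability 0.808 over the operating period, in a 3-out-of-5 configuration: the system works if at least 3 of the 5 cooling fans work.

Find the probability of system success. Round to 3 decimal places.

0.948

R = Σ_{i=3}^{5} C(5,i) p^i (1−p)^{5−i} with p = 0.808
C(5,3)·0.808^3·0.192^2 = 0.19446
C(5,4)·0.808^4·0.192^1 = 0.40918
C(5,5)·0.808^5·0.192^0 = 0.34439
Sum = 0.948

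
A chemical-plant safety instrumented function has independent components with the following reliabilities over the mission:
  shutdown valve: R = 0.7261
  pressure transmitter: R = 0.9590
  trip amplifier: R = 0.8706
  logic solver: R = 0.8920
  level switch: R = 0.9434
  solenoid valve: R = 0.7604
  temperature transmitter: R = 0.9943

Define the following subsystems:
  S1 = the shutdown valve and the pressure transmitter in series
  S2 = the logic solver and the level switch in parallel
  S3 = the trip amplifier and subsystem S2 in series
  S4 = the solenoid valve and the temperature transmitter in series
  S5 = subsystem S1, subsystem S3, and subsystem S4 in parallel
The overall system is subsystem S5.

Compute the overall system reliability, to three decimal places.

Series (shutdown valve and pressure transmitter): 0.72610 × 0.95900 = 0.69633
Parallel (logic solver and level switch): 1 − (1 − 0.89200)(1 − 0.94340) = 0.99389
Series (trip amplifier and [0.99389]): 0.87060 × 0.99389 = 0.86528
Series (solenoid valve and temperature transmitter): 0.76040 × 0.99430 = 0.75607
Parallel ([0.69633], [0.86528], and [0.75607]): 1 − (1 − 0.69633)(1 − 0.86528)(1 − 0.75607) = 0.990

0.990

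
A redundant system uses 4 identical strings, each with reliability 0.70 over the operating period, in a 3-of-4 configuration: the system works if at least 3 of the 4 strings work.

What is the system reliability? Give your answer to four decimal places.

R = Σ_{i=3}^{4} C(4,i) p^i (1−p)^{4−i} with p = 0.70
C(4,3)·0.70^3·0.30^1 = 0.411600
C(4,4)·0.70^4·0.30^0 = 0.240100
Sum = 0.6517

0.6517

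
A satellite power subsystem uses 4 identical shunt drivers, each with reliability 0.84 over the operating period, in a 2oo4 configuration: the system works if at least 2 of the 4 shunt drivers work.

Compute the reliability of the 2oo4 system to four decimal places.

R = Σ_{i=2}^{4} C(4,i) p^i (1−p)^{4−i} with p = 0.84
C(4,2)·0.84^2·0.16^2 = 0.108380
C(4,3)·0.84^3·0.16^1 = 0.379331
C(4,4)·0.84^4·0.16^0 = 0.497871
Sum = 0.9856

0.9856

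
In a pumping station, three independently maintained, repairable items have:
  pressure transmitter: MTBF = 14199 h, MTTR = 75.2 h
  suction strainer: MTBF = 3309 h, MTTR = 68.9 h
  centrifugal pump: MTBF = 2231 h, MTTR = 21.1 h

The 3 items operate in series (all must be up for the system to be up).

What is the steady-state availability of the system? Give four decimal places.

A(pressure transmitter) = MTBF/(MTBF+MTTR) = 14199/(14199+75.2) = 0.994732
A(suction strainer) = MTBF/(MTBF+MTTR) = 3309/(3309+68.9) = 0.979603
A(centrifugal pump) = MTBF/(MTBF+MTTR) = 2231/(2231+21.1) = 0.990631
Series availability: 0.994732 × 0.979603 × 0.990631 = 0.9653

0.9653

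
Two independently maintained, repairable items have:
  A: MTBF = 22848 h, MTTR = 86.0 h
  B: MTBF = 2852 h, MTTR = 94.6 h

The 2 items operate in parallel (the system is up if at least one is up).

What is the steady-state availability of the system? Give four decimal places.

A(A) = MTBF/(MTBF+MTTR) = 22848/(22848+86.0) = 0.996250
A(B) = MTBF/(MTBF+MTTR) = 2852/(2852+94.6) = 0.967895
Parallel availability: 1 − (1 − 0.996250)(1 − 0.967895) = 0.9999

0.9999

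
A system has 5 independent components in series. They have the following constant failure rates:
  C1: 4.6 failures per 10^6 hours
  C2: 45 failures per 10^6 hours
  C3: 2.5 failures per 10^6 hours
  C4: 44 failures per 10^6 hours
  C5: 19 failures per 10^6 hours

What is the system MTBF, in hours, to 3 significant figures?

8690

Series of exponential components: λ_sys = Σ λ_i
λ_sys = 0.0000046 + 0.000045 + 0.0000025 + 0.000044 + 0.000019 = 1.1510e-04 /h
MTBF = 1 / λ_sys = 8690 h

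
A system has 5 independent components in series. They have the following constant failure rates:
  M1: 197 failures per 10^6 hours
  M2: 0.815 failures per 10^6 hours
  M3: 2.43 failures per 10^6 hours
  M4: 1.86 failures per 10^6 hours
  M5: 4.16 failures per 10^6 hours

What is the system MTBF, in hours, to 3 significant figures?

Series of exponential components: λ_sys = Σ λ_i
λ_sys = 0.000197 + 0.000000815 + 0.00000243 + 0.00000186 + 0.00000416 = 2.0626e-04 /h
MTBF = 1 / λ_sys = 4850 h

4850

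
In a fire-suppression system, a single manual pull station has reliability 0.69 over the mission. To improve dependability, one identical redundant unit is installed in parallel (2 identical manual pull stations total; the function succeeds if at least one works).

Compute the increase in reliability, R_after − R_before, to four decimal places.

0.2139

R_before = 0.69
R_after = 1 − (1 − 0.69)^2 = 0.9039
ΔR = 0.9039 − 0.69 = 0.2139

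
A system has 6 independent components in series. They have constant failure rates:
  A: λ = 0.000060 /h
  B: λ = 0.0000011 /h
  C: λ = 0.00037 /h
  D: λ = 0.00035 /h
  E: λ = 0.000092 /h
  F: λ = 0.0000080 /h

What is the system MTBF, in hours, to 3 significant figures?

Series of exponential components: λ_sys = Σ λ_i
λ_sys = 0.000060 + 0.0000011 + 0.00037 + 0.00035 + 0.000092 + 0.0000080 = 8.8110e-04 /h
MTBF = 1 / λ_sys = 1130 h

1130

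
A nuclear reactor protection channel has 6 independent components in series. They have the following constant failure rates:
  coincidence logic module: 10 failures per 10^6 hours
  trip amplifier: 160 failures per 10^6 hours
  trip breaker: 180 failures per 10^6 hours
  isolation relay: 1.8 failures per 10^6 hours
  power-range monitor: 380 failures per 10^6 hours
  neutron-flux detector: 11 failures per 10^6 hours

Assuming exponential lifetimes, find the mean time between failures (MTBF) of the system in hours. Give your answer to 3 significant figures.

1350

Series of exponential components: λ_sys = Σ λ_i
λ_sys = 0.000010 + 0.00016 + 0.00018 + 0.0000018 + 0.00038 + 0.000011 = 7.4280e-04 /h
MTBF = 1 / λ_sys = 1350 h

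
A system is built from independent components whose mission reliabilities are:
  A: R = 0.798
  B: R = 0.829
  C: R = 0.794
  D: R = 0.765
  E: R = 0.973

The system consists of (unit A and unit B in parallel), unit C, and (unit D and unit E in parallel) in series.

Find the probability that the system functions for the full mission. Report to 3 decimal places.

0.762

Parallel (A and B): 1 − (1 − 0.79800)(1 − 0.82900) = 0.96546
Parallel (D and E): 1 − (1 − 0.76500)(1 − 0.97300) = 0.99366
Series ([0.96546], C, and [0.99366]): 0.96546 × 0.79400 × 0.99366 = 0.762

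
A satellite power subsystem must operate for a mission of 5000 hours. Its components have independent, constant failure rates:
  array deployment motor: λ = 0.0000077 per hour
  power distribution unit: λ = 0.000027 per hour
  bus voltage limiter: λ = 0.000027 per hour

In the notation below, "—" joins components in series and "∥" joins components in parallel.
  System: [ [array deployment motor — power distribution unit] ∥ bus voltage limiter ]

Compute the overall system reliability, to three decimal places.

0.980

R(array deployment motor) = exp(−0.0000077 × 5000) = 0.96223
R(power distribution unit) = exp(−0.000027 × 5000) = 0.87372
R(bus voltage limiter) = exp(−0.000027 × 5000) = 0.87372
Series (array deployment motor and power distribution unit): 0.96223 × 0.87372 = 0.84072
Parallel ([0.84072] and bus voltage limiter): 1 − (1 − 0.84072)(1 − 0.87372) = 0.980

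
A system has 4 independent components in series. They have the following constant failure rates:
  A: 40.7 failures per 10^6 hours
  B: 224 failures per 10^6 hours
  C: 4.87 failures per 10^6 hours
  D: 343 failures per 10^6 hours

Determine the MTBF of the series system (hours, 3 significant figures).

1630

Series of exponential components: λ_sys = Σ λ_i
λ_sys = 0.0000407 + 0.000224 + 0.00000487 + 0.000343 = 6.1257e-04 /h
MTBF = 1 / λ_sys = 1630 h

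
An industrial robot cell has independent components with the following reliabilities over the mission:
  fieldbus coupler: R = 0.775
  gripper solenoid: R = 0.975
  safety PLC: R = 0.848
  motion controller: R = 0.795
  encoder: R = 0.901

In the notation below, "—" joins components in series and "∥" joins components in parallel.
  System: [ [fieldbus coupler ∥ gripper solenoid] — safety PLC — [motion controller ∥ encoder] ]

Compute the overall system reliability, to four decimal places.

0.8261

Parallel (fieldbus coupler and gripper solenoid): 1 − (1 − 0.775000)(1 − 0.975000) = 0.994375
Parallel (motion controller and encoder): 1 − (1 − 0.795000)(1 − 0.901000) = 0.979705
Series ([0.994375], safety PLC, and [0.979705]): 0.994375 × 0.848000 × 0.979705 = 0.8261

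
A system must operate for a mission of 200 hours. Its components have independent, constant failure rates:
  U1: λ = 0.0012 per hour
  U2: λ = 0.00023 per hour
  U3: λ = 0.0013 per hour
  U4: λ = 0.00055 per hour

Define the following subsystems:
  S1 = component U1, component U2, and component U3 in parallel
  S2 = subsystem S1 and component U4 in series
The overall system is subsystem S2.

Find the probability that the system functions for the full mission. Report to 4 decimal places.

R(U1) = exp(−0.0012 × 200) = 0.786628
R(U2) = exp(−0.00023 × 200) = 0.955042
R(U3) = exp(−0.0013 × 200) = 0.771052
R(U4) = exp(−0.00055 × 200) = 0.895834
Parallel (U1, U2, and U3): 1 − (1 − 0.786628)(1 − 0.955042)(1 − 0.771052) = 0.997804
Series ([0.997804] and U4): 0.997804 × 0.895834 = 0.8939

0.8939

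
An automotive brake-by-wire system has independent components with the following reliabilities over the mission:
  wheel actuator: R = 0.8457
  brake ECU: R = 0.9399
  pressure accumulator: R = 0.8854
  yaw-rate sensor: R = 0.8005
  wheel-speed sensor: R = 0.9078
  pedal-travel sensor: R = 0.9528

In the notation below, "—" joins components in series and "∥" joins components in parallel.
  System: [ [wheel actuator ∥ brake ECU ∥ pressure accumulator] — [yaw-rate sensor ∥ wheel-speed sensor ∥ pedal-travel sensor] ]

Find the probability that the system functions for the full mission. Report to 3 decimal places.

Parallel (wheel actuator, brake ECU, and pressure accumulator): 1 − (1 − 0.84570)(1 − 0.93990)(1 − 0.88540) = 0.99894
Parallel (yaw-rate sensor, wheel-speed sensor, and pedal-travel sensor): 1 − (1 − 0.80050)(1 − 0.90780)(1 − 0.95280) = 0.99913
Series ([0.99894] and [0.99913]): 0.99894 × 0.99913 = 0.998

0.998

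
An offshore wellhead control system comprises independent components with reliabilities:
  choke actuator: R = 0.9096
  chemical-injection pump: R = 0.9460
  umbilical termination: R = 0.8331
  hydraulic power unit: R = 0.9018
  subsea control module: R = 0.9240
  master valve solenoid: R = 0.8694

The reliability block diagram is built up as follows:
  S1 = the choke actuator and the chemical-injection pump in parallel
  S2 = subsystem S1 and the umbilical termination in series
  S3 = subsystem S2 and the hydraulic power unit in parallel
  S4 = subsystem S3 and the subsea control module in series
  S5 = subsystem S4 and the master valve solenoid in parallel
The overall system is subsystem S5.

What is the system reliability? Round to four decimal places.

0.9880

Parallel (choke actuator and chemical-injection pump): 1 − (1 − 0.909600)(1 − 0.946000) = 0.995118
Series ([0.995118] and umbilical termination): 0.995118 × 0.833100 = 0.829033
Parallel ([0.829033] and hydraulic power unit): 1 − (1 − 0.829033)(1 − 0.901800) = 0.983211
Series ([0.983211] and subsea control module): 0.983211 × 0.924000 = 0.908487
Parallel ([0.908487] and master valve solenoid): 1 − (1 − 0.908487)(1 − 0.869400) = 0.9880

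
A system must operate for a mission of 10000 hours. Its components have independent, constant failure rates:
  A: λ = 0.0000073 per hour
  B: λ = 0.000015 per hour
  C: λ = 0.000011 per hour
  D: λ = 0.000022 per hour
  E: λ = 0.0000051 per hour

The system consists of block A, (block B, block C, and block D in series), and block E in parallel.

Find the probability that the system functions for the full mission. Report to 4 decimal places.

0.9987

R(A) = exp(−0.0000073 × 10000) = 0.929601
R(B) = exp(−0.000015 × 10000) = 0.860708
R(C) = exp(−0.000011 × 10000) = 0.895834
R(D) = exp(−0.000022 × 10000) = 0.802519
R(E) = exp(−0.0000051 × 10000) = 0.950279
Series (B, C, and D): 0.860708 × 0.895834 × 0.802519 = 0.618783
Parallel (A, [0.618783], and E): 1 − (1 − 0.929601)(1 − 0.618783)(1 − 0.950279) = 0.9987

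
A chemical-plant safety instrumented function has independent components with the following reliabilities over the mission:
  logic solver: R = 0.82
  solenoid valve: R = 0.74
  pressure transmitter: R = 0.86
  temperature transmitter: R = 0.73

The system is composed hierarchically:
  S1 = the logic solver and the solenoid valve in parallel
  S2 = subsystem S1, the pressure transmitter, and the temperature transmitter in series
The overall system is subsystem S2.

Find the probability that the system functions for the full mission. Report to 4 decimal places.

0.5984

Parallel (logic solver and solenoid valve): 1 − (1 − 0.820000)(1 − 0.740000) = 0.953200
Series ([0.953200], pressure transmitter, and temperature transmitter): 0.953200 × 0.860000 × 0.730000 = 0.5984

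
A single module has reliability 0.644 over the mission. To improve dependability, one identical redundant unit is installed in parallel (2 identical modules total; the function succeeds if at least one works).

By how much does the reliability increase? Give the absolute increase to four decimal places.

R_before = 0.644
R_after = 1 − (1 − 0.644)^2 = 0.8733
ΔR = 0.8733 − 0.644 = 0.2293

0.2293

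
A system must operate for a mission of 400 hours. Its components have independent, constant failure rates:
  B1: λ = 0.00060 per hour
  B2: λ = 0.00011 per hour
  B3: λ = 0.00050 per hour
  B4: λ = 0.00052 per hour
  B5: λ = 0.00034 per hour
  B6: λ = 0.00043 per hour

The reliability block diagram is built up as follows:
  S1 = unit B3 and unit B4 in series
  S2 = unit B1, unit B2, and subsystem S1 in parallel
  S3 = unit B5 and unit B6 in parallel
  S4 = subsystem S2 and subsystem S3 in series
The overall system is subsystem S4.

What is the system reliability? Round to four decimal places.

0.9769

R(B1) = exp(−0.00060 × 400) = 0.786628
R(B2) = exp(−0.00011 × 400) = 0.956954
R(B3) = exp(−0.00050 × 400) = 0.818731
R(B4) = exp(−0.00052 × 400) = 0.812207
R(B5) = exp(−0.00034 × 400) = 0.872843
R(B6) = exp(−0.00043 × 400) = 0.841979
Series (B3 and B4): 0.818731 × 0.812207 = 0.664979
Parallel (B1, B2, and [0.664979]): 1 − (1 − 0.786628)(1 − 0.956954)(1 − 0.664979) = 0.996923
Parallel (B5 and B6): 1 − (1 − 0.872843)(1 − 0.841979) = 0.979907
Series ([0.996923] and [0.979907]): 0.996923 × 0.979907 = 0.9769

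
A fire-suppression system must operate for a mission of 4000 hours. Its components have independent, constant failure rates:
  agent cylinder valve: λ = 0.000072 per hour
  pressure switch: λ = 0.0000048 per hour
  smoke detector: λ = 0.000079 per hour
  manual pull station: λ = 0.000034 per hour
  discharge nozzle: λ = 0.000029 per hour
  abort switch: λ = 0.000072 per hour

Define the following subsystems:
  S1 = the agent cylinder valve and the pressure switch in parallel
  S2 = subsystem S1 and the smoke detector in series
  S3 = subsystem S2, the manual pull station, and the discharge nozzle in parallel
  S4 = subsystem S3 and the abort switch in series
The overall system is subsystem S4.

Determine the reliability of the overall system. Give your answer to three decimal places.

0.747

R(agent cylinder valve) = exp(−0.000072 × 4000) = 0.74976
R(pressure switch) = exp(−0.0000048 × 4000) = 0.98098
R(smoke detector) = exp(−0.000079 × 4000) = 0.72906
R(manual pull station) = exp(−0.000034 × 4000) = 0.87284
R(discharge nozzle) = exp(−0.000029 × 4000) = 0.89048
R(abort switch) = exp(−0.000072 × 4000) = 0.74976
Parallel (agent cylinder valve and pressure switch): 1 − (1 − 0.74976)(1 − 0.98098) = 0.99524
Series ([0.99524] and smoke detector): 0.99524 × 0.72906 = 0.72559
Parallel ([0.72559], manual pull station, and discharge nozzle): 1 − (1 − 0.72559)(1 − 0.87284)(1 − 0.89048) = 0.99618
Series ([0.99618] and abort switch): 0.99618 × 0.74976 = 0.747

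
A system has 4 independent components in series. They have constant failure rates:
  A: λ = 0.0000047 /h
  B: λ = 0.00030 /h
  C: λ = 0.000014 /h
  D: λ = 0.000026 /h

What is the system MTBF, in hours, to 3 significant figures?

2900

Series of exponential components: λ_sys = Σ λ_i
λ_sys = 0.0000047 + 0.00030 + 0.000014 + 0.000026 = 3.4470e-04 /h
MTBF = 1 / λ_sys = 2900 h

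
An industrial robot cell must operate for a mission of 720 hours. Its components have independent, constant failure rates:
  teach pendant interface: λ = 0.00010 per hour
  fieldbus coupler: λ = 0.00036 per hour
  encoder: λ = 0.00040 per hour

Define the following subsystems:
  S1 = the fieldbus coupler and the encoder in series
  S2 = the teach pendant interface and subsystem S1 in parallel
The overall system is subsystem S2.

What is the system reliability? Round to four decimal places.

R(teach pendant interface) = exp(−0.00010 × 720) = 0.930531
R(fieldbus coupler) = exp(−0.00036 × 720) = 0.771669
R(encoder) = exp(−0.00040 × 720) = 0.749762
Series (fieldbus coupler and encoder): 0.771669 × 0.749762 = 0.578568
Parallel (teach pendant interface and [0.578568]): 1 − (1 − 0.930531)(1 − 0.578568) = 0.9707

0.9707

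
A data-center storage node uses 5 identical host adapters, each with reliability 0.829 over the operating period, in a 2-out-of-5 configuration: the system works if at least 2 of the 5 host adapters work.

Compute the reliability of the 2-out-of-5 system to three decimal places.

R = Σ_{i=2}^{5} C(5,i) p^i (1−p)^{5−i} with p = 0.829
C(5,2)·0.829^2·0.171^3 = 0.03436
C(5,3)·0.829^3·0.171^2 = 0.16659
C(5,4)·0.829^4·0.171^1 = 0.40382
C(5,5)·0.829^5·0.171^0 = 0.39154
Sum = 0.996

0.996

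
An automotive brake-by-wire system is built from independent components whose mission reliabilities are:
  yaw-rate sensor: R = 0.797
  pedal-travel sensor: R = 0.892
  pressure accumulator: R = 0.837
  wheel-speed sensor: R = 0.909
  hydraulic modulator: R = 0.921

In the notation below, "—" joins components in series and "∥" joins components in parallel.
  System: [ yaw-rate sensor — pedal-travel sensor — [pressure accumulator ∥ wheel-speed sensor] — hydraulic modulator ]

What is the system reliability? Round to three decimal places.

0.645

Parallel (pressure accumulator and wheel-speed sensor): 1 − (1 − 0.83700)(1 − 0.90900) = 0.98517
Series (yaw-rate sensor, pedal-travel sensor, [0.98517], and hydraulic modulator): 0.79700 × 0.89200 × 0.98517 × 0.92100 = 0.645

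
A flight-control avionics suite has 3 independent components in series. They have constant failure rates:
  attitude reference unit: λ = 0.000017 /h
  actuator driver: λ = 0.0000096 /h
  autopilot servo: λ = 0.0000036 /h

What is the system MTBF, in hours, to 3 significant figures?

33100

Series of exponential components: λ_sys = Σ λ_i
λ_sys = 0.000017 + 0.0000096 + 0.0000036 = 3.0200e-05 /h
MTBF = 1 / λ_sys = 33100 h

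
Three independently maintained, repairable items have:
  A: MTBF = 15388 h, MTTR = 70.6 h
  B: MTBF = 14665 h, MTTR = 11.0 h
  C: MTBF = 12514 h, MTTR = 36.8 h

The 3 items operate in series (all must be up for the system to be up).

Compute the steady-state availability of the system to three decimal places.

A(A) = MTBF/(MTBF+MTTR) = 15388/(15388+70.6) = 0.995433
A(B) = MTBF/(MTBF+MTTR) = 14665/(14665+11.0) = 0.999250
A(C) = MTBF/(MTBF+MTTR) = 12514/(12514+36.8) = 0.997068
Series availability: 0.995433 × 0.999250 × 0.997068 = 0.992

0.992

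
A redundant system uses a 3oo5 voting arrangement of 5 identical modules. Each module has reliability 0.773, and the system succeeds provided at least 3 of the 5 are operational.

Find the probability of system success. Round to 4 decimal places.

0.9192

R = Σ_{i=3}^{5} C(5,i) p^i (1−p)^{5−i} with p = 0.773
C(5,3)·0.773^3·0.227^2 = 0.238007
C(5,4)·0.773^4·0.227^1 = 0.405241
C(5,5)·0.773^5·0.227^0 = 0.275993
Sum = 0.9192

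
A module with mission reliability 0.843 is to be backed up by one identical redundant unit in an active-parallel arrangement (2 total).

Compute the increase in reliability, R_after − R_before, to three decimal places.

R_before = 0.843
R_after = 1 − (1 − 0.843)^2 = 0.975
ΔR = 0.975 − 0.843 = 0.132

0.132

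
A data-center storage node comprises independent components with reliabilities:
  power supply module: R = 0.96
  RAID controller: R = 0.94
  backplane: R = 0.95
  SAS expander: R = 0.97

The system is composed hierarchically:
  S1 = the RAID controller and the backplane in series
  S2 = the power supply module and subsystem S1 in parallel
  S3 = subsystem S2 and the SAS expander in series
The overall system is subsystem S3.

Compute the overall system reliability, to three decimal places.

0.966

Series (RAID controller and backplane): 0.94000 × 0.95000 = 0.89300
Parallel (power supply module and [0.89300]): 1 − (1 − 0.96000)(1 − 0.89300) = 0.99572
Series ([0.99572] and SAS expander): 0.99572 × 0.97000 = 0.966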